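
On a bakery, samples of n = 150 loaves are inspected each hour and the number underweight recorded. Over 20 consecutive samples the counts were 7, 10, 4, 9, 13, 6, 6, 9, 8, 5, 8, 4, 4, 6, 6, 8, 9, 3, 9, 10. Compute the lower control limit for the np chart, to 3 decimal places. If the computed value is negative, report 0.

p̄ = Σdᵢ / (k·n) = 144 / (20 × 150) = 0.04800
LCL = np̄ − 3·√(np̄(1−p̄)) = 7.2000 − 3 × 2.6181 = -0.6543 → 0 (negative, so LCL = 0)

0.000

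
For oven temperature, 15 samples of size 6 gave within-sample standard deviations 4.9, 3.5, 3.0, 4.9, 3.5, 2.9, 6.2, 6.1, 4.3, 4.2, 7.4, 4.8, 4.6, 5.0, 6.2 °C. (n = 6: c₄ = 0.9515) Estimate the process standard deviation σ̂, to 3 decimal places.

s̄ = (4.9 + 3.5 + 3.0 + 4.9 + 3.5 + 2.9 + 6.2 + 6.1 + 4.3 + 4.2 + 7.4 + 4.8 + 4.6 + 5.0 + 6.2) / 15 = 4.7667
σ̂ = s̄ / c₄ = 4.7667 / 0.9515 = 5.0096

5.010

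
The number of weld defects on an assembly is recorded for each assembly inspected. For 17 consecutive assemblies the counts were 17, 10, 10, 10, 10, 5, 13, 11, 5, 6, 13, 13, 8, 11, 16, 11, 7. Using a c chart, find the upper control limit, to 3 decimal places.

20.006

c̄ = (17 + 10 + 10 + 10 + 10 + 5 + 13 + 11 + 5 + 6 + 13 + 13 + 8 + 11 + 16 + 11 + 7) / 17 = 176 / 17 = 10.3529
UCL = c̄ + 3√c̄ = 10.3529 + 3 × √10.3529 = 10.3529 + 3 × 3.2176 = 20.0057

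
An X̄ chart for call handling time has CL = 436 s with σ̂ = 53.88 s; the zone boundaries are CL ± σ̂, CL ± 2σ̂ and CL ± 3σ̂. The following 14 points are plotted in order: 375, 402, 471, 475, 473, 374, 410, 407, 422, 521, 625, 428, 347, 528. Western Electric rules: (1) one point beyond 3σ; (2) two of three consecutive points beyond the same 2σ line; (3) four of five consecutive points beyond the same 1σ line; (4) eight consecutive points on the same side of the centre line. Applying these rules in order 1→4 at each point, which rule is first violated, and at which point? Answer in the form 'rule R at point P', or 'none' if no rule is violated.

Zone of each point (C = within 1σ̂, B = 1σ̂–2σ̂, A = 2σ̂–3σ̂, * = beyond 3σ̂; sign = side of CL): 1:-B, 2:-C, 3:+C, 4:+C, 5:+C, 6:-B, 7:-C, 8:-C, 9:-C, 10:+B, 11:+*, 12:-C, 13:-B, 14:+B
Rule 1 (one point beyond the 3σ limits) is satisfied at point 11.

rule 1 at point 11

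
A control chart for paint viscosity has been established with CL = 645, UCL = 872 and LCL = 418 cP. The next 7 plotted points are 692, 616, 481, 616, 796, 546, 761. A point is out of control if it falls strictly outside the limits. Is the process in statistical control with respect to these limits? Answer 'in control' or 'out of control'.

All 7 points lie within [418, 872].

in control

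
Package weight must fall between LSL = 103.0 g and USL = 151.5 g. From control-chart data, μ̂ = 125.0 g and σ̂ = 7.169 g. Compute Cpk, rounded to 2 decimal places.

Cpu = (USL − μ̂) / (3σ̂) = (151.5 − 125.0) / (3 × 7.169) = 1.2322; Cpl = (μ̂ − LSL) / (3σ̂) = (125.0 − 103.0) / (3 × 7.169) = 1.0229; Cpk = min(Cpu, Cpl) = 1.0229

1.02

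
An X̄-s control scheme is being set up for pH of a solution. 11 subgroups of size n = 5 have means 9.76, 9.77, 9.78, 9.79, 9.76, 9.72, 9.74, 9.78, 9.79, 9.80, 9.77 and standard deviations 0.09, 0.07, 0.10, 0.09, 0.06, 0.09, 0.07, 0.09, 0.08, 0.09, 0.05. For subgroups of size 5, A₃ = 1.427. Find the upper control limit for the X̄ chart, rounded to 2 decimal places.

9.88

X̄̄ = (9.76 + 9.77 + 9.78 + 9.79 + 9.76 + 9.72 + 9.74 + 9.78 + 9.79 + 9.80 + 9.77) / 11 = 9.7691
s̄ = (0.09 + 0.07 + 0.10 + 0.09 + 0.06 + 0.09 + 0.07 + 0.09 + 0.08 + 0.09 + 0.05) / 11 = 0.0800
UCL = X̄̄ + A₃·s̄ = 9.7691 + 1.427 × 0.0800 = 9.8833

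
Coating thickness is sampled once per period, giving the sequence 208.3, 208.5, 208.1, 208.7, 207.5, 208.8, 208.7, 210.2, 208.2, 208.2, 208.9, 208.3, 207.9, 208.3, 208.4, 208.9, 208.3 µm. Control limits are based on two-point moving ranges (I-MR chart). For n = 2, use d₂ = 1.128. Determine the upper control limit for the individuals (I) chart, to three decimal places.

X̄ = (208.3 + 208.5 + 208.1 + 208.7 + 207.5 + 208.8 + 208.7 + 210.2 + 208.2 + 208.2 + 208.9 + 208.3 + 207.9 + 208.3 + 208.4 + 208.9 + 208.3) / 17 = 208.4824
Moving ranges: 0.2, 0.4, 0.6, 1.2, 1.3, 0.1, 1.5, 2.0, 0.0, 0.7, 0.6, 0.4, 0.4, 0.1, 0.5, 0.6; M̄R̄ = 10.6000 / 16 = 0.6625
UCL = X̄ + 3·M̄R̄/d₂ = 208.4824 + 3 × 0.6625 / 1.128 = 210.2443

210.244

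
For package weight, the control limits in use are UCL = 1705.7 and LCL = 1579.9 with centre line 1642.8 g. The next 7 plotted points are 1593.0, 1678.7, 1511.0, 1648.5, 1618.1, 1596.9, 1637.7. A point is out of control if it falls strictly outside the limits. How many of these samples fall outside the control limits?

1

Compare each point to [1579.9, 1705.7]: sample 3 = 1511.0 < LCL.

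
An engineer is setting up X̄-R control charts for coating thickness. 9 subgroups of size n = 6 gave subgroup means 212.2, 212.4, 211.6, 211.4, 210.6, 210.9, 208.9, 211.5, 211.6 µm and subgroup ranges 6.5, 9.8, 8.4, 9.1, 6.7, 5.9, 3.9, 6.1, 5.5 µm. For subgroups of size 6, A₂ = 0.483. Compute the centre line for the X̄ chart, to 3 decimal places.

X̄̄ = (212.2 + 212.4 + 211.6 + 211.4 + 210.6 + 210.9 + 208.9 + 211.5 + 211.6) / 9 = 1901.1000 / 9 = 211.2333
CL = X̄̄ = 211.2333

211.233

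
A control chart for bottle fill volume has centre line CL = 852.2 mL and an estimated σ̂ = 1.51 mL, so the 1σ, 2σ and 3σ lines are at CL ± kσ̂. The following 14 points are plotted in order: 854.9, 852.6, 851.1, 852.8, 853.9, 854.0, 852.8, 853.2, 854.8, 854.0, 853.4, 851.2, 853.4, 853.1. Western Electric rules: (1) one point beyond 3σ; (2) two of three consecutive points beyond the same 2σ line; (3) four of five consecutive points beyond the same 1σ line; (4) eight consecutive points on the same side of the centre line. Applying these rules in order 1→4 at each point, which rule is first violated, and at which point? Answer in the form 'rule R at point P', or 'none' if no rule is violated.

Zone of each point (C = within 1σ̂, B = 1σ̂–2σ̂, A = 2σ̂–3σ̂, * = beyond 3σ̂; sign = side of CL): 1:+B, 2:+C, 3:-C, 4:+C, 5:+B, 6:+B, 7:+C, 8:+C, 9:+B, 10:+B, 11:+C, 12:-C, 13:+C, 14:+C
Rule 4 (eight consecutive points on the same side of the centre line) is satisfied at point 11.

rule 4 at point 11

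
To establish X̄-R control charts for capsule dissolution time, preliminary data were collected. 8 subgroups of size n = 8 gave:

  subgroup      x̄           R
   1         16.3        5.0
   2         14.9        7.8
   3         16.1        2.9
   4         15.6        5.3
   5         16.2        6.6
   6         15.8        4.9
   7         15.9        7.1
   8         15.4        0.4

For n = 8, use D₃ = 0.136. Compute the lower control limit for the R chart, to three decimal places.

R̄ = (5.0 + 7.8 + 2.9 + 5.3 + 6.6 + 4.9 + 7.1 + 0.4) / 8 = 40.0000 / 8 = 5.0000
LCL_R = D₃·R̄ = 0.136 × 5.0000 = 0.6800

0.680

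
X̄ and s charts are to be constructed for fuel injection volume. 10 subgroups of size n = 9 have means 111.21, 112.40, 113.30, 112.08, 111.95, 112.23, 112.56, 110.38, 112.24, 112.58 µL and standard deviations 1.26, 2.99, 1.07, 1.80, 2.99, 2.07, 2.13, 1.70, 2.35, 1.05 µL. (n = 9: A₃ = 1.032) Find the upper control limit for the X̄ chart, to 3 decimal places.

X̄̄ = (111.21 + 112.40 + 113.30 + 112.08 + 111.95 + 112.23 + 112.56 + 110.38 + 112.24 + 112.58) / 10 = 112.0930
s̄ = (1.26 + 2.99 + 1.07 + 1.80 + 2.99 + 2.07 + 2.13 + 1.70 + 2.35 + 1.05) / 10 = 1.9410
UCL = X̄̄ + A₃·s̄ = 112.0930 + 1.032 × 1.9410 = 114.0961

114.096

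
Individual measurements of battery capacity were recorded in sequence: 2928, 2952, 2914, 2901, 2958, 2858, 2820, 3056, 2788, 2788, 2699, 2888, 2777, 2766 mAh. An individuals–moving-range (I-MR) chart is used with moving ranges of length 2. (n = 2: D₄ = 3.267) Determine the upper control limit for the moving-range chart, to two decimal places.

Moving ranges: 24, 38, 13, 57, 100, 38, 236, 268, 0, 89, 189, 111, 11; M̄R̄ = 1174.0000 / 13 = 90.3077
UCL_MR = D₄·M̄R̄ = 3.267 × 90.3077 = 295.0352

295.04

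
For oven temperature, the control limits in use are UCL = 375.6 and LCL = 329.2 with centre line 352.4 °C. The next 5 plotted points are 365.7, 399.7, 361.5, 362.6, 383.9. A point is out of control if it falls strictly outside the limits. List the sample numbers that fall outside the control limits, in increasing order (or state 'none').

2, 5

Compare each point to [329.2, 375.6]: sample 2 = 399.7 > UCL; sample 5 = 383.9 > UCL.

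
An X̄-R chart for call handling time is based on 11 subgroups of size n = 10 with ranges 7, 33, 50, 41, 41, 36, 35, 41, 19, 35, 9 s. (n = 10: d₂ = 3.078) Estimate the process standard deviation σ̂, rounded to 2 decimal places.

10.25

R̄ = (7 + 33 + 50 + 41 + 41 + 36 + 35 + 41 + 19 + 35 + 9) / 11 = 31.5455
σ̂ = R̄ / d₂ = 31.5455 / 3.078 = 10.2487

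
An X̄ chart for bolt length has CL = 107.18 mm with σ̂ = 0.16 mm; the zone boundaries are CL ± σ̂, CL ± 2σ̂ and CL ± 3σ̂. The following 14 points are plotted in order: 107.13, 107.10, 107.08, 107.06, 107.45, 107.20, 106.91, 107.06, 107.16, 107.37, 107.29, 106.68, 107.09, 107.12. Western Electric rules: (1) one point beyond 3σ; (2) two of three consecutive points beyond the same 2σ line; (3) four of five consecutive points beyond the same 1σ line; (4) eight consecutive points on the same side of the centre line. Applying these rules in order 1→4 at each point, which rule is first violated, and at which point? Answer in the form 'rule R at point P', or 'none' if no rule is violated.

Zone of each point (C = within 1σ̂, B = 1σ̂–2σ̂, A = 2σ̂–3σ̂, * = beyond 3σ̂; sign = side of CL): 1:-C, 2:-C, 3:-C, 4:-C, 5:+B, 6:+C, 7:-B, 8:-C, 9:-C, 10:+B, 11:+C, 12:-*, 13:-C, 14:-C
Rule 1 (one point beyond the 3σ limits) is satisfied at point 12.

rule 1 at point 12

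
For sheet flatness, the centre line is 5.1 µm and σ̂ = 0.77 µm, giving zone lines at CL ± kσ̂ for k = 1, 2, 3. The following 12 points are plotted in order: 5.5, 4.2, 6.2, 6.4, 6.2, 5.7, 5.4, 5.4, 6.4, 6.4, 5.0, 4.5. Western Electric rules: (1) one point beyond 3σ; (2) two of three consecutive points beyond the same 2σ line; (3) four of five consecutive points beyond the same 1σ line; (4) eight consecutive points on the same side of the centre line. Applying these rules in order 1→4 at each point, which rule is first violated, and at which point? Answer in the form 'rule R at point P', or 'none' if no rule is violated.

rule 4 at point 10

Zone of each point (C = within 1σ̂, B = 1σ̂–2σ̂, A = 2σ̂–3σ̂, * = beyond 3σ̂; sign = side of CL): 1:+C, 2:-B, 3:+B, 4:+B, 5:+B, 6:+C, 7:+C, 8:+C, 9:+B, 10:+B, 11:-C, 12:-C
Rule 4 (eight consecutive points on the same side of the centre line) is satisfied at point 10.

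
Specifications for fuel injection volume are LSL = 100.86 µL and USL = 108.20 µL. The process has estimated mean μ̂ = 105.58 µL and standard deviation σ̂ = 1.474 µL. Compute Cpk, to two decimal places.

Cpu = (USL − μ̂) / (3σ̂) = (108.20 − 105.58) / (3 × 1.474) = 0.5925; Cpl = (μ̂ − LSL) / (3σ̂) = (105.58 − 100.86) / (3 × 1.474) = 1.0674; Cpk = min(Cpu, Cpl) = 0.5925

0.59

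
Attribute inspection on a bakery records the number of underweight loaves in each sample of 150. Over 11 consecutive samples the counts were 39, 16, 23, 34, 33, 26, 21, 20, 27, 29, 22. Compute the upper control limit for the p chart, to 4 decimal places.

0.2690

p̄ = Σdᵢ / (k·n) = 290 / (11 × 150) = 0.17576
UCL = p̄ + 3·√(p̄(1−p̄)/n) = 0.17576 + 3 × √(0.17576×0.82424/150) = 0.17576 + 3 × 0.03108 = 0.26899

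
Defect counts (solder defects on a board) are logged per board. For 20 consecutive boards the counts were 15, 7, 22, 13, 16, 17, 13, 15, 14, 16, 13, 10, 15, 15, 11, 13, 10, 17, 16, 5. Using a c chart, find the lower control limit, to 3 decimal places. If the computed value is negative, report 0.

c̄ = (15 + 7 + 22 + 13 + 16 + 17 + 13 + 15 + 14 + 16 + 13 + 10 + 15 + 15 + 11 + 13 + 10 + 17 + 16 + 5) / 20 = 273 / 20 = 13.6500
LCL = c̄ − 3√c̄ = 13.6500 − 3 × 3.6946 = 2.5662

2.566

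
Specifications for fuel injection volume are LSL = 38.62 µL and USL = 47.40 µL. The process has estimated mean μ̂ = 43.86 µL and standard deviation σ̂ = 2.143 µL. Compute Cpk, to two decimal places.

0.55

Cpu = (USL − μ̂) / (3σ̂) = (47.40 − 43.86) / (3 × 2.143) = 0.5506; Cpl = (μ̂ − LSL) / (3σ̂) = (43.86 − 38.62) / (3 × 2.143) = 0.8151; Cpk = min(Cpu, Cpl) = 0.5506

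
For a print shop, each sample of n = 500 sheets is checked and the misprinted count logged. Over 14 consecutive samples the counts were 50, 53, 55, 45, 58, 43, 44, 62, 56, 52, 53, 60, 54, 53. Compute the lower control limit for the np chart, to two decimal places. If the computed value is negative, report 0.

p̄ = Σdᵢ / (k·n) = 738 / (14 × 500) = 0.10543
LCL = np̄ − 3·√(np̄(1−p̄)) = 52.7143 − 3 × 6.8671 = 32.1131

32.11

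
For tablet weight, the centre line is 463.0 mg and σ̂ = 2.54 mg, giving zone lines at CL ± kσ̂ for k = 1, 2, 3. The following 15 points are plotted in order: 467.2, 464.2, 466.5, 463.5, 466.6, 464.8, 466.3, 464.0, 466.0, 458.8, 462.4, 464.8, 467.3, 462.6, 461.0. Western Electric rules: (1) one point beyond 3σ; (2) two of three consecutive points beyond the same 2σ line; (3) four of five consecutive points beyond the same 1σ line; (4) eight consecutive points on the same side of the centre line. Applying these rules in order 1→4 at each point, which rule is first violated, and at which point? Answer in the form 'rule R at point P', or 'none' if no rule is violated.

rule 4 at point 8

Zone of each point (C = within 1σ̂, B = 1σ̂–2σ̂, A = 2σ̂–3σ̂, * = beyond 3σ̂; sign = side of CL): 1:+B, 2:+C, 3:+B, 4:+C, 5:+B, 6:+C, 7:+B, 8:+C, 9:+B, 10:-B, 11:-C, 12:+C, 13:+B, 14:-C, 15:-C
Rule 4 (eight consecutive points on the same side of the centre line) is satisfied at point 8.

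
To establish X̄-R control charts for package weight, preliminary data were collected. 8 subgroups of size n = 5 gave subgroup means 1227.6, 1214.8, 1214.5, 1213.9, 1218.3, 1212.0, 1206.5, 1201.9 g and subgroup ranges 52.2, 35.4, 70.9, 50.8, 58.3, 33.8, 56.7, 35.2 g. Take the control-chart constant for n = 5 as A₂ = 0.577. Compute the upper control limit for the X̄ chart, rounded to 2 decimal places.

X̄̄ = (1227.6 + 1214.8 + 1214.5 + 1213.9 + 1218.3 + 1212.0 + 1206.5 + 1201.9) / 8 = 9709.5000 / 8 = 1213.6875
R̄ = (52.2 + 35.4 + 70.9 + 50.8 + 58.3 + 33.8 + 56.7 + 35.2) / 8 = 393.3000 / 8 = 49.1625
UCL = X̄̄ + A₂·R̄ = 1213.6875 + 0.577 × 49.1625 = 1242.0543

1242.05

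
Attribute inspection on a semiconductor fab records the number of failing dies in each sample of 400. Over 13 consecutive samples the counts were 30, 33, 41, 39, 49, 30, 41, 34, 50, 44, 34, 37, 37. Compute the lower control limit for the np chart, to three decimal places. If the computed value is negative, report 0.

20.712

p̄ = Σdᵢ / (k·n) = 499 / (13 × 400) = 0.09596
LCL = np̄ − 3·√(np̄(1−p̄)) = 38.3846 − 3 × 5.8908 = 20.7123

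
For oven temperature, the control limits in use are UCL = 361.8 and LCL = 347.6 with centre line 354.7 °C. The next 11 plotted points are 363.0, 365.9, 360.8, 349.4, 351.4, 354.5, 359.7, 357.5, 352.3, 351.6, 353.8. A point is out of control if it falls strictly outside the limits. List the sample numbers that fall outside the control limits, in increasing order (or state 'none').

1, 2

Compare each point to [347.6, 361.8]: sample 1 = 363.0 > UCL; sample 2 = 365.9 > UCL.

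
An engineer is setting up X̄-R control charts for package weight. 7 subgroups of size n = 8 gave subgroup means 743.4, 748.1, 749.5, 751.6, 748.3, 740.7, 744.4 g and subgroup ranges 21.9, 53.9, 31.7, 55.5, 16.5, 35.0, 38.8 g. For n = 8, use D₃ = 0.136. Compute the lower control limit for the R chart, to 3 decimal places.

R̄ = (21.9 + 53.9 + 31.7 + 55.5 + 16.5 + 35.0 + 38.8) / 7 = 253.3000 / 7 = 36.1857
LCL_R = D₃·R̄ = 0.136 × 36.1857 = 4.9213

4.921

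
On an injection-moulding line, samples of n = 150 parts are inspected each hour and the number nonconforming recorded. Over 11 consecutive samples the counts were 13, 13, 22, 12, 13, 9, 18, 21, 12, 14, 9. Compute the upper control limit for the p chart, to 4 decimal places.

0.1662

p̄ = Σdᵢ / (k·n) = 156 / (11 × 150) = 0.09455
UCL = p̄ + 3·√(p̄(1−p̄)/n) = 0.09455 + 3 × √(0.09455×0.90545/150) = 0.09455 + 3 × 0.02389 = 0.16621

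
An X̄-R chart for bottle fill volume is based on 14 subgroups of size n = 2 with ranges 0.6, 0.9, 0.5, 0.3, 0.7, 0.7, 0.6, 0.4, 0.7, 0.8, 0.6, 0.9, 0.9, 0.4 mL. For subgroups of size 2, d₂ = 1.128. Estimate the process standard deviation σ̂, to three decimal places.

R̄ = (0.6 + 0.9 + 0.5 + 0.3 + 0.7 + 0.7 + 0.6 + 0.4 + 0.7 + 0.8 + 0.6 + 0.9 + 0.9 + 0.4) / 14 = 0.6429
σ̂ = R̄ / d₂ = 0.6429 / 1.128 = 0.5699

0.570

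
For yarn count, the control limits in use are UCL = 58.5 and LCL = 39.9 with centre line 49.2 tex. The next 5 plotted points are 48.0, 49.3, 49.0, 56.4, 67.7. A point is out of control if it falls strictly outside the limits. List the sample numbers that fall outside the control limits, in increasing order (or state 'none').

5

Compare each point to [39.9, 58.5]: sample 5 = 67.7 > UCL.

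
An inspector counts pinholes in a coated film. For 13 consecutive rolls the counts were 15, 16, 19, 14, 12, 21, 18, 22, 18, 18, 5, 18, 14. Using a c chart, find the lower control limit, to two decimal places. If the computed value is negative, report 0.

4.10

c̄ = (15 + 16 + 19 + 14 + 12 + 21 + 18 + 22 + 18 + 18 + 5 + 18 + 14) / 13 = 210 / 13 = 16.1538
LCL = c̄ − 3√c̄ = 16.1538 − 3 × 4.0192 = 4.0963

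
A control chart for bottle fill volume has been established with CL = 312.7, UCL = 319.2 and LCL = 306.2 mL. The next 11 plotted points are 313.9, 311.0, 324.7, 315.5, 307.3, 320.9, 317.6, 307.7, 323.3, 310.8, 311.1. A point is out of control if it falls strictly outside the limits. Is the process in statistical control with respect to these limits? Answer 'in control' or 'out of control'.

out of control

Compare each point to [306.2, 319.2]: sample 3 = 324.7 > UCL; sample 6 = 320.9 > UCL; sample 9 = 323.3 > UCL.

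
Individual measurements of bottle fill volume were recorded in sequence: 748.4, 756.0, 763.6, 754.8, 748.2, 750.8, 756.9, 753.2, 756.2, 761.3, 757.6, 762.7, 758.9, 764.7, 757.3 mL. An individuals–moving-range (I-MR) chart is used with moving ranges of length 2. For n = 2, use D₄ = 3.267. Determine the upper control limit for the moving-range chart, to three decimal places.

17.945

Moving ranges: 7.6, 7.6, 8.8, 6.6, 2.6, 6.1, 3.7, 3.0, 5.1, 3.7, 5.1, 3.8, 5.8, 7.4; M̄R̄ = 76.9000 / 14 = 5.4929
UCL_MR = D₄·M̄R̄ = 3.267 × 5.4929 = 17.9452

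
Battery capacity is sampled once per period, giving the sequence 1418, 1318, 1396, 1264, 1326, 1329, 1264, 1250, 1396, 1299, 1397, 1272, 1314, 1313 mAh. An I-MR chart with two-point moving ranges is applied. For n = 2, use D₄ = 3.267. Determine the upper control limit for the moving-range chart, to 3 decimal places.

242.009

Moving ranges: 100, 78, 132, 62, 3, 65, 14, 146, 97, 98, 125, 42, 1; M̄R̄ = 963.0000 / 13 = 74.0769
UCL_MR = D₄·M̄R̄ = 3.267 × 74.0769 = 242.0093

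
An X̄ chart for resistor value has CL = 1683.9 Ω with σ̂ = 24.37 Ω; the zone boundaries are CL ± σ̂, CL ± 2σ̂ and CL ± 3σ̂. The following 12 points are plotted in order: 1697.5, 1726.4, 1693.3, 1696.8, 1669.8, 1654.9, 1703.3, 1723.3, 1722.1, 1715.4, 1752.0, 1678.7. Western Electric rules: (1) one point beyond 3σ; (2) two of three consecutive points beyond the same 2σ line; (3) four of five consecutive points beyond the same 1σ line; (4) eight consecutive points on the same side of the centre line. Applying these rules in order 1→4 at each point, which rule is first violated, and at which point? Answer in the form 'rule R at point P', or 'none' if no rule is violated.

Zone of each point (C = within 1σ̂, B = 1σ̂–2σ̂, A = 2σ̂–3σ̂, * = beyond 3σ̂; sign = side of CL): 1:+C, 2:+B, 3:+C, 4:+C, 5:-C, 6:-B, 7:+C, 8:+B, 9:+B, 10:+B, 11:+A, 12:-C
Rule 3 (four of five consecutive points beyond the same 1σ limit) is satisfied at point 11.

rule 3 at point 11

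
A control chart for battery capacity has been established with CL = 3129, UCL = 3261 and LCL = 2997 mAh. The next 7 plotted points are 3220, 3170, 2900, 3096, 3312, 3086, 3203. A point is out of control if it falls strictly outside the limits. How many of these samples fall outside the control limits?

2

Compare each point to [2997, 3261]: sample 3 = 2900 < LCL; sample 5 = 3312 > UCL.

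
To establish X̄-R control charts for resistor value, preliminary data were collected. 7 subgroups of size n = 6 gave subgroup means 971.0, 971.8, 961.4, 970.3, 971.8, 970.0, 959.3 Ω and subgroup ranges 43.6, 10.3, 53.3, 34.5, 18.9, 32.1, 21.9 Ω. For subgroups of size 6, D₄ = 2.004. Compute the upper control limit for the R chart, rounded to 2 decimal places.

61.44

R̄ = (43.6 + 10.3 + 53.3 + 34.5 + 18.9 + 32.1 + 21.9) / 7 = 214.6000 / 7 = 30.6571
UCL_R = D₄·R̄ = 2.004 × 30.6571 = 61.4369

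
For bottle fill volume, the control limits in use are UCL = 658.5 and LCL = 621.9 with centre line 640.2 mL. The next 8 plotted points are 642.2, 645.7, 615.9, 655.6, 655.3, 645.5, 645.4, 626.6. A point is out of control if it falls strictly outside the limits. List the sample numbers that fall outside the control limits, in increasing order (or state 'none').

3

Compare each point to [621.9, 658.5]: sample 3 = 615.9 < LCL.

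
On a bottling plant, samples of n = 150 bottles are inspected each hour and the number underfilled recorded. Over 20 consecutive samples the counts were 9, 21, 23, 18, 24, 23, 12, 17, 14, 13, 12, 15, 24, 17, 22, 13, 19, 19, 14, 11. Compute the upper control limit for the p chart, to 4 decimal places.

0.1910

p̄ = Σdᵢ / (k·n) = 340 / (20 × 150) = 0.11333
UCL = p̄ + 3·√(p̄(1−p̄)/n) = 0.11333 + 3 × √(0.11333×0.88667/150) = 0.11333 + 3 × 0.02588 = 0.19098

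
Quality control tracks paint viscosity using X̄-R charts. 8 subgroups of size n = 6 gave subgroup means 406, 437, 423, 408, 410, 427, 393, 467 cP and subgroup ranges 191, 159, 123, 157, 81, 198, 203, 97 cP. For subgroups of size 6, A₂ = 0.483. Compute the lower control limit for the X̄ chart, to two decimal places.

X̄̄ = (406 + 437 + 423 + 408 + 410 + 427 + 393 + 467) / 8 = 3371.0000 / 8 = 421.3750
R̄ = (191 + 159 + 123 + 157 + 81 + 198 + 203 + 97) / 8 = 1209.0000 / 8 = 151.1250
LCL = X̄̄ − A₂·R̄ = 421.3750 − 0.483 × 151.1250 = 348.3816

348.38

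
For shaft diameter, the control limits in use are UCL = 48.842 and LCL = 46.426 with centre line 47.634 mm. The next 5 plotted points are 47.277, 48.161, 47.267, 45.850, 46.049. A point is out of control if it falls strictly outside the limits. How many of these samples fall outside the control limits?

2

Compare each point to [46.426, 48.842]: sample 4 = 45.850 < LCL; sample 5 = 46.049 < LCL.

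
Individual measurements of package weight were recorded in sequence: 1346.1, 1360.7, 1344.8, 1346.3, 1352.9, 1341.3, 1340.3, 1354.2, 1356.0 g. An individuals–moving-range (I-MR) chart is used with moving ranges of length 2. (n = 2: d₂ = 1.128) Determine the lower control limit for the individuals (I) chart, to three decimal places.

X̄ = (1346.1 + 1360.7 + 1344.8 + 1346.3 + 1352.9 + 1341.3 + 1340.3 + 1354.2 + 1356.0) / 9 = 1349.1778
Moving ranges: 14.6, 15.9, 1.5, 6.6, 11.6, 1.0, 13.9, 1.8; M̄R̄ = 66.9000 / 8 = 8.3625
LCL = X̄ − 3·M̄R̄/d₂ = 1349.1778 − 3 × 8.3625 / 1.128 = 1326.9371

1326.937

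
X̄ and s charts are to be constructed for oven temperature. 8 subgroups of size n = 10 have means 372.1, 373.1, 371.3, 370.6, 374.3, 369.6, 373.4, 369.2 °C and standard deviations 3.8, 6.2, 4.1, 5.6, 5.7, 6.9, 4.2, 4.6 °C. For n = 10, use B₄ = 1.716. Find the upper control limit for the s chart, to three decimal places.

s̄ = (3.8 + 6.2 + 4.1 + 5.6 + 5.7 + 6.9 + 4.2 + 4.6) / 8 = 5.1375
UCL_s = B₄·s̄ = 1.716 × 5.1375 = 8.8160

8.816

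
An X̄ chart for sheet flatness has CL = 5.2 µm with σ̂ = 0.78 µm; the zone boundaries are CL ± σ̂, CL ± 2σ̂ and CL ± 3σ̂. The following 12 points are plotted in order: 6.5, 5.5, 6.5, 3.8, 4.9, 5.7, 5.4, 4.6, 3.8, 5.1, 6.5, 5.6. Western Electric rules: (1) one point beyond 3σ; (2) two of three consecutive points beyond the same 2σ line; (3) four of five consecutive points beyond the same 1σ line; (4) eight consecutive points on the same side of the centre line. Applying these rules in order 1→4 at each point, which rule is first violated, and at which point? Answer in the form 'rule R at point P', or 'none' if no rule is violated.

none

Zone of each point (C = within 1σ̂, B = 1σ̂–2σ̂, A = 2σ̂–3σ̂, * = beyond 3σ̂; sign = side of CL): 1:+B, 2:+C, 3:+B, 4:-B, 5:-C, 6:+C, 7:+C, 8:-C, 9:-B, 10:-C, 11:+B, 12:+C
No rule fires across all 12 points.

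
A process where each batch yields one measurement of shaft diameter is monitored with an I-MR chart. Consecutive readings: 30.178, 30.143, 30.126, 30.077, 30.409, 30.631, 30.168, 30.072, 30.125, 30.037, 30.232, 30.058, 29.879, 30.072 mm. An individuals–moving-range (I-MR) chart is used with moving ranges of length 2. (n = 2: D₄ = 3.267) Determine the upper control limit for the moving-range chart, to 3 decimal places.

Moving ranges: 0.035, 0.017, 0.049, 0.332, 0.222, 0.463, 0.096, 0.053, 0.088, 0.195, 0.174, 0.179, 0.193; M̄R̄ = 2.0960 / 13 = 0.1612
UCL_MR = D₄·M̄R̄ = 3.267 × 0.1612 = 0.5267

0.527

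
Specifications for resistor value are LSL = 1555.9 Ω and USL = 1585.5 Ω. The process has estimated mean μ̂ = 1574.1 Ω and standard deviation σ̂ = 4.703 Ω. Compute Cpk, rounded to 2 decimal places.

Cpu = (USL − μ̂) / (3σ̂) = (1585.5 − 1574.1) / (3 × 4.703) = 0.8080; Cpl = (μ̂ − LSL) / (3σ̂) = (1574.1 − 1555.9) / (3 × 4.703) = 1.2900; Cpk = min(Cpu, Cpl) = 0.8080

0.81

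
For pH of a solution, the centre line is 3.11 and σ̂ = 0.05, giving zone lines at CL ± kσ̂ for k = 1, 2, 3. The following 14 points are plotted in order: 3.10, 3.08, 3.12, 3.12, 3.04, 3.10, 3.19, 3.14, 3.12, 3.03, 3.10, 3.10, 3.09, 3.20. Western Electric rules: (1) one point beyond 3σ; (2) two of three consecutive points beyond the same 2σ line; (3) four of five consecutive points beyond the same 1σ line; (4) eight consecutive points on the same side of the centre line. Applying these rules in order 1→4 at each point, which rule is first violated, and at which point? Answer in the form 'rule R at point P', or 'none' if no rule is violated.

none

Zone of each point (C = within 1σ̂, B = 1σ̂–2σ̂, A = 2σ̂–3σ̂, * = beyond 3σ̂; sign = side of CL): 1:-C, 2:-C, 3:+C, 4:+C, 5:-B, 6:-C, 7:+B, 8:+C, 9:+C, 10:-B, 11:-C, 12:-C, 13:-C, 14:+B
No rule fires across all 14 points.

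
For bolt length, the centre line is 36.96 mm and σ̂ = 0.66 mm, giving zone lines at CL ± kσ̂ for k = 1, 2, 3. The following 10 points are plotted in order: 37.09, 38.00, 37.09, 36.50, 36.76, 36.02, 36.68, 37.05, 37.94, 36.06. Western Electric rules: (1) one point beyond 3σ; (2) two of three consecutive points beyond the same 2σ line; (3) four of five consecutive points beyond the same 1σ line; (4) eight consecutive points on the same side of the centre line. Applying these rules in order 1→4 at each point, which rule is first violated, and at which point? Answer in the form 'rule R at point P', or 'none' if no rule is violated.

none

Zone of each point (C = within 1σ̂, B = 1σ̂–2σ̂, A = 2σ̂–3σ̂, * = beyond 3σ̂; sign = side of CL): 1:+C, 2:+B, 3:+C, 4:-C, 5:-C, 6:-B, 7:-C, 8:+C, 9:+B, 10:-B
No rule fires across all 10 points.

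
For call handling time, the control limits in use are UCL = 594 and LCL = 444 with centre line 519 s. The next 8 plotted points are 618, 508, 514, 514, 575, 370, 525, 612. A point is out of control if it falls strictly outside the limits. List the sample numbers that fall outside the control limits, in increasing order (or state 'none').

Compare each point to [444, 594]: sample 1 = 618 > UCL; sample 6 = 370 < LCL; sample 8 = 612 > UCL.

1, 6, 8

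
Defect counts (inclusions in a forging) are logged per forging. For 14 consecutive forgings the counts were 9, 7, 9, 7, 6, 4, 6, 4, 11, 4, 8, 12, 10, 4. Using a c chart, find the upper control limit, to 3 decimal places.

c̄ = (9 + 7 + 9 + 7 + 6 + 4 + 6 + 4 + 11 + 4 + 8 + 12 + 10 + 4) / 14 = 101 / 14 = 7.2143
UCL = c̄ + 3√c̄ = 7.2143 + 3 × √7.2143 = 7.2143 + 3 × 2.6859 = 15.2721

15.272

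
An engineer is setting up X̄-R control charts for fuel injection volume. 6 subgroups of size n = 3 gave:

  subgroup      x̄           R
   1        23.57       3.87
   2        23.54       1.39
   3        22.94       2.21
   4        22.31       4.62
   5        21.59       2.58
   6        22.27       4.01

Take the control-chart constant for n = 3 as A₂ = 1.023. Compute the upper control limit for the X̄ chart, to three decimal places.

X̄̄ = (23.57 + 23.54 + 22.94 + 22.31 + 21.59 + 22.27) / 6 = 136.2200 / 6 = 22.7033
R̄ = (3.87 + 1.39 + 2.21 + 4.62 + 2.58 + 4.01) / 6 = 18.6800 / 6 = 3.1133
UCL = X̄̄ + A₂·R̄ = 22.7033 + 1.023 × 3.1133 = 25.8883

25.888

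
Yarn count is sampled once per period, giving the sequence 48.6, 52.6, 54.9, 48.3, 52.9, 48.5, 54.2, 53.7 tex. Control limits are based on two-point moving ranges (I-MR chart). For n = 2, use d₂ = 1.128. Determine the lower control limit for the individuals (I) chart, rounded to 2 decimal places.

41.04

X̄ = (48.6 + 52.6 + 54.9 + 48.3 + 52.9 + 48.5 + 54.2 + 53.7) / 8 = 51.7125
Moving ranges: 4.0, 2.3, 6.6, 4.6, 4.4, 5.7, 0.5; M̄R̄ = 28.1000 / 7 = 4.0143
LCL = X̄ − 3·M̄R̄/d₂ = 51.7125 − 3 × 4.0143 / 1.128 = 41.0362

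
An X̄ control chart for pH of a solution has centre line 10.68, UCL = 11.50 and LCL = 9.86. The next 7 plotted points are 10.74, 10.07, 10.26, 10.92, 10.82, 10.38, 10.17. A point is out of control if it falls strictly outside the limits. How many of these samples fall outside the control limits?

All 7 points lie within [9.86, 11.50].

0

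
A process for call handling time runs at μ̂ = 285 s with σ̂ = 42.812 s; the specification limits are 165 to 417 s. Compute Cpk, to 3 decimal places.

Cpu = (USL − μ̂) / (3σ̂) = (417 − 285) / (3 × 42.812) = 1.0277; Cpl = (μ̂ − LSL) / (3σ̂) = (285 − 165) / (3 × 42.812) = 0.9343; Cpk = min(Cpu, Cpl) = 0.9343

0.934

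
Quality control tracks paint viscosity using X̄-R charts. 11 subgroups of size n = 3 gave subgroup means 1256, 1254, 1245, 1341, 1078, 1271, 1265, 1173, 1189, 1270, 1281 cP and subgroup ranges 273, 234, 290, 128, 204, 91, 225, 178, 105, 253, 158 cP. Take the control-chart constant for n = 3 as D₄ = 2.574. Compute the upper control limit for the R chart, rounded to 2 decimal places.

500.53

R̄ = (273 + 234 + 290 + 128 + 204 + 91 + 225 + 178 + 105 + 253 + 158) / 11 = 2139.0000 / 11 = 194.4545
UCL_R = D₄·R̄ = 2.574 × 194.4545 = 500.5260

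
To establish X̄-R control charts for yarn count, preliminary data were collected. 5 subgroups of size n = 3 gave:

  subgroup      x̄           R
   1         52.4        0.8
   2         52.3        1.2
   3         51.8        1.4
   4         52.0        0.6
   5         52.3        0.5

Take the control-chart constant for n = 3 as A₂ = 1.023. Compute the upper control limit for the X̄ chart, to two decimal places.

X̄̄ = (52.4 + 52.3 + 51.8 + 52.0 + 52.3) / 5 = 260.8000 / 5 = 52.1600
R̄ = (0.8 + 1.2 + 1.4 + 0.6 + 0.5) / 5 = 4.5000 / 5 = 0.9000
UCL = X̄̄ + A₂·R̄ = 52.1600 + 1.023 × 0.9000 = 53.0807

53.08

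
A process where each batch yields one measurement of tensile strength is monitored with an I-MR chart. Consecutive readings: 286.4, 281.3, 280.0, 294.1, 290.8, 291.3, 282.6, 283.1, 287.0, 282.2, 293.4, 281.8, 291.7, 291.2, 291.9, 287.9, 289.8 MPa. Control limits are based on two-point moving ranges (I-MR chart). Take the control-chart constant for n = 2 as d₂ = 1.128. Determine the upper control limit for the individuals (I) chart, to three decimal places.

X̄ = (286.4 + 281.3 + 280.0 + 294.1 + 290.8 + 291.3 + 282.6 + 283.1 + 287.0 + 282.2 + 293.4 + 281.8 + 291.7 + 291.2 + 291.9 + 287.9 + 289.8) / 17 = 287.4412
Moving ranges: 5.1, 1.3, 14.1, 3.3, 0.5, 8.7, 0.5, 3.9, 4.8, 11.2, 11.6, 9.9, 0.5, 0.7, 4.0, 1.9; M̄R̄ = 82.0000 / 16 = 5.1250
UCL = X̄ + 3·M̄R̄/d₂ = 287.4412 + 3 × 5.1250 / 1.128 = 301.0715

301.071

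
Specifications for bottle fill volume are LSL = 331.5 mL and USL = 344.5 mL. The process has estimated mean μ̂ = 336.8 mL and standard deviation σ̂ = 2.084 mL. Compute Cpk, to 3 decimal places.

0.848

Cpu = (USL − μ̂) / (3σ̂) = (344.5 − 336.8) / (3 × 2.084) = 1.2316; Cpl = (μ̂ − LSL) / (3σ̂) = (336.8 − 331.5) / (3 × 2.084) = 0.8477; Cpk = min(Cpu, Cpl) = 0.8477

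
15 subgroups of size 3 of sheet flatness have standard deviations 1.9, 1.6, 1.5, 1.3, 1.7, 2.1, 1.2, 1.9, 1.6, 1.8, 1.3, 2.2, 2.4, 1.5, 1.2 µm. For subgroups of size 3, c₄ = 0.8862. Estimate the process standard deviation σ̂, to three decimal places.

s̄ = (1.9 + 1.6 + 1.5 + 1.3 + 1.7 + 2.1 + 1.2 + 1.9 + 1.6 + 1.8 + 1.3 + 2.2 + 2.4 + 1.5 + 1.2) / 15 = 1.6800
σ̂ = s̄ / c₄ = 1.6800 / 0.8862 = 1.8957

1.896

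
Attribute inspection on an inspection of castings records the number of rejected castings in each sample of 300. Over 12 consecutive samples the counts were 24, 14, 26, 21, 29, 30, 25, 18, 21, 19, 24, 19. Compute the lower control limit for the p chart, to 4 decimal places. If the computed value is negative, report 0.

p̄ = Σdᵢ / (k·n) = 270 / (12 × 300) = 0.07500
LCL = p̄ − 3·√(p̄(1−p̄)/n) = 0.07500 − 3 × 0.01521 = 0.02938

0.0294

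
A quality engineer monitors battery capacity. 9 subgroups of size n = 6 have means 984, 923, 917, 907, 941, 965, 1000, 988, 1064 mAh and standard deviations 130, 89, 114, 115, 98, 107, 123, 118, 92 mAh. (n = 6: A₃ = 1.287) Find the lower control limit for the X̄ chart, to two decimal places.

X̄̄ = (984 + 923 + 917 + 907 + 941 + 965 + 1000 + 988 + 1064) / 9 = 965.4444
s̄ = (130 + 89 + 114 + 115 + 98 + 107 + 123 + 118 + 92) / 9 = 109.5556
LCL = X̄̄ − A₃·s̄ = 965.4444 − 1.287 × 109.5556 = 824.4464

824.45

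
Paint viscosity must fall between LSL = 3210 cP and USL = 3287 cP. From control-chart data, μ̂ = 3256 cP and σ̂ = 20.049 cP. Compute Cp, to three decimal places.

0.640

Cp = (USL − LSL) / (6σ̂) = (3287 − 3210) / (6 × 20.049) = 77.0000 / 120.2940 = 0.6401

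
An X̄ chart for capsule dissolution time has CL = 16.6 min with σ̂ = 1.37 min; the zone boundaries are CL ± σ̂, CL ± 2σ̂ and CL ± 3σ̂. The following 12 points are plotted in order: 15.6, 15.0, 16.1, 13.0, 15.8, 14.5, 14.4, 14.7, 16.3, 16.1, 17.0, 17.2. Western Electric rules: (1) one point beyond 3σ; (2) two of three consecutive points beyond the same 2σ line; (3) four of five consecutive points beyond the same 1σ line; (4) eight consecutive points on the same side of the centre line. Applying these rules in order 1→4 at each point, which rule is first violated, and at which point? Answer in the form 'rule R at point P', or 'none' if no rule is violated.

Zone of each point (C = within 1σ̂, B = 1σ̂–2σ̂, A = 2σ̂–3σ̂, * = beyond 3σ̂; sign = side of CL): 1:-C, 2:-B, 3:-C, 4:-A, 5:-C, 6:-B, 7:-B, 8:-B, 9:-C, 10:-C, 11:+C, 12:+C
Rule 3 (four of five consecutive points beyond the same 1σ limit) is satisfied at point 8.

rule 3 at point 8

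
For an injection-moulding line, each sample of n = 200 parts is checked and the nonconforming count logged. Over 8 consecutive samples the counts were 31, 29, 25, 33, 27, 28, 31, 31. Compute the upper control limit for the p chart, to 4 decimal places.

0.2220

p̄ = Σdᵢ / (k·n) = 235 / (8 × 200) = 0.14688
UCL = p̄ + 3·√(p̄(1−p̄)/n) = 0.14688 + 3 × √(0.14688×0.85313/200) = 0.14688 + 3 × 0.02503 = 0.22197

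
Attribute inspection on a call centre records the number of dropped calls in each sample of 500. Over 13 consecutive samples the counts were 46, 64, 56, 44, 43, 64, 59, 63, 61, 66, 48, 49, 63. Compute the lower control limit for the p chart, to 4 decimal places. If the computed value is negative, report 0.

p̄ = Σdᵢ / (k·n) = 726 / (13 × 500) = 0.11169
LCL = p̄ − 3·√(p̄(1−p̄)/n) = 0.11169 − 3 × 0.01409 = 0.06943

0.0694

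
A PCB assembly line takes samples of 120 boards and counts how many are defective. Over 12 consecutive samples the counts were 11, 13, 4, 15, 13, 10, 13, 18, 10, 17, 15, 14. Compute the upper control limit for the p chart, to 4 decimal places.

p̄ = Σdᵢ / (k·n) = 153 / (12 × 120) = 0.10625
UCL = p̄ + 3·√(p̄(1−p̄)/n) = 0.10625 + 3 × √(0.10625×0.89375/120) = 0.10625 + 3 × 0.02813 = 0.19064

0.1906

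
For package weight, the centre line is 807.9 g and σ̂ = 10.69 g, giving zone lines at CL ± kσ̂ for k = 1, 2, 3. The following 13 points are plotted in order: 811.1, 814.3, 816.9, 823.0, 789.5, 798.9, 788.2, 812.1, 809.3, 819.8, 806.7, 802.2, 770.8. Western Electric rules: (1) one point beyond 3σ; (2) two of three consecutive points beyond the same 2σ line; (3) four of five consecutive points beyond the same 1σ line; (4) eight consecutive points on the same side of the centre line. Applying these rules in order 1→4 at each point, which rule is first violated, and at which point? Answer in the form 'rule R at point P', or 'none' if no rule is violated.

rule 1 at point 13

Zone of each point (C = within 1σ̂, B = 1σ̂–2σ̂, A = 2σ̂–3σ̂, * = beyond 3σ̂; sign = side of CL): 1:+C, 2:+C, 3:+C, 4:+B, 5:-B, 6:-C, 7:-B, 8:+C, 9:+C, 10:+B, 11:-C, 12:-C, 13:-*
Rule 1 (one point beyond the 3σ limits) is satisfied at point 13.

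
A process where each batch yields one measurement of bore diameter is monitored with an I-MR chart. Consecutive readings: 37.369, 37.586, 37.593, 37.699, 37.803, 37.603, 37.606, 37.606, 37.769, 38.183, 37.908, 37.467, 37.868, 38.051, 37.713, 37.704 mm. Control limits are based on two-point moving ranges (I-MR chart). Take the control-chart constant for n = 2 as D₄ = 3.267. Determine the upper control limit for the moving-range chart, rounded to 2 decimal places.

0.62

Moving ranges: 0.217, 0.007, 0.106, 0.104, 0.200, 0.003, 0.000, 0.163, 0.414, 0.275, 0.441, 0.401, 0.183, 0.338, 0.009; M̄R̄ = 2.8610 / 15 = 0.1907
UCL_MR = D₄·M̄R̄ = 3.267 × 0.1907 = 0.6231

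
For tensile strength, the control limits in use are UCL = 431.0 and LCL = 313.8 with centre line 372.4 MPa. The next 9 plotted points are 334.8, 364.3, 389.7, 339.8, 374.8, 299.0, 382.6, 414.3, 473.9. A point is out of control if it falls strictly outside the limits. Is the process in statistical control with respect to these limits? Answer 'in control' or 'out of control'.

Compare each point to [313.8, 431.0]: sample 6 = 299.0 < LCL; sample 9 = 473.9 > UCL.

out of control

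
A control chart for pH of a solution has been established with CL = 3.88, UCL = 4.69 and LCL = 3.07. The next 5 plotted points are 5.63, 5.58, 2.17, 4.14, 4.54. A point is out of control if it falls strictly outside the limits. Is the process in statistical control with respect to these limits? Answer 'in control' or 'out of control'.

out of control

Compare each point to [3.07, 4.69]: sample 1 = 5.63 > UCL; sample 2 = 5.58 > UCL; sample 3 = 2.17 < LCL.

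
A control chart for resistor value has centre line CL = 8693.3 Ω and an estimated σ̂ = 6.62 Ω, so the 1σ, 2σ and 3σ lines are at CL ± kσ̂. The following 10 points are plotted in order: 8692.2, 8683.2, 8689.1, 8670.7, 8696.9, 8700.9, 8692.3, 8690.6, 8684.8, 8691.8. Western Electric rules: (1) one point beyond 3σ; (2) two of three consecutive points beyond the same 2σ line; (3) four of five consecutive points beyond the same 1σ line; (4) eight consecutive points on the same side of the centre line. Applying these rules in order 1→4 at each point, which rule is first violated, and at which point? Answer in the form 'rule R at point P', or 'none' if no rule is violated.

rule 1 at point 4

Zone of each point (C = within 1σ̂, B = 1σ̂–2σ̂, A = 2σ̂–3σ̂, * = beyond 3σ̂; sign = side of CL): 1:-C, 2:-B, 3:-C, 4:-*, 5:+C, 6:+B, 7:-C, 8:-C, 9:-B, 10:-C
Rule 1 (one point beyond the 3σ limits) is satisfied at point 4.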